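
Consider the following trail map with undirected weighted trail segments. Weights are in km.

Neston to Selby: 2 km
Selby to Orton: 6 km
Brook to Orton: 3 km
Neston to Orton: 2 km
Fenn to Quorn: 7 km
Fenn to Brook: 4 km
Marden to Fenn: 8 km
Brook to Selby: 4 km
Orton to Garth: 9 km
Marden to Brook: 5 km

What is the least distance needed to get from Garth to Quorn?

Shortest distances from Garth:
Garth: 0
Orton: 9  (via Garth)
Neston: 11  (via Orton)
Brook: 12  (via Orton)
Selby: 13  (via Neston)
Fenn: 16  (via Brook)
Marden: 17  (via Brook)
Quorn: 23  (via Fenn)
Shortest route: Garth–Orton–Brook–Fenn–Quorn = 23 km.

23 km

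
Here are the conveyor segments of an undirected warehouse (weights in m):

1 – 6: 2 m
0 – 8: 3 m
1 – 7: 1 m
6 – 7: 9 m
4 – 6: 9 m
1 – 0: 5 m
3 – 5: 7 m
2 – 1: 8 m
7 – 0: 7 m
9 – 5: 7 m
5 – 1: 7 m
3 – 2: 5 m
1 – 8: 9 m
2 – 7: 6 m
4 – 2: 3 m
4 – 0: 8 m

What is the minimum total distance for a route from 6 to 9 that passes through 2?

28 m

Shortest 6→2: 6–1–7–2 = 9
Best 2 to 9: 2–3–5–9 costing 19
Total via 2: 9 + 19 = 28 m.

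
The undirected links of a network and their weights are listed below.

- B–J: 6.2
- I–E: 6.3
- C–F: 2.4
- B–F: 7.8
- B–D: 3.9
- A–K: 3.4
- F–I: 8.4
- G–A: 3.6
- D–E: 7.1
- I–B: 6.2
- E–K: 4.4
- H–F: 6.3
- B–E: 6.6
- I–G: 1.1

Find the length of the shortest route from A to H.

Enumerating some paths:
A–G–I–F–H: 3.6+1.1+8.4+6.3 = 19.4
A–G–I–B–F–H: 3.6+1.1+6.2+7.8+6.3 = 25
A–K–E–B–F–H: 3.4+4.4+6.6+7.8+6.3 = 28.5
A–K–E–I–F–H: 3.4+4.4+6.3+8.4+6.3 = 28.8
The minimum is 19.4 via A–G–I–F–H.

19.4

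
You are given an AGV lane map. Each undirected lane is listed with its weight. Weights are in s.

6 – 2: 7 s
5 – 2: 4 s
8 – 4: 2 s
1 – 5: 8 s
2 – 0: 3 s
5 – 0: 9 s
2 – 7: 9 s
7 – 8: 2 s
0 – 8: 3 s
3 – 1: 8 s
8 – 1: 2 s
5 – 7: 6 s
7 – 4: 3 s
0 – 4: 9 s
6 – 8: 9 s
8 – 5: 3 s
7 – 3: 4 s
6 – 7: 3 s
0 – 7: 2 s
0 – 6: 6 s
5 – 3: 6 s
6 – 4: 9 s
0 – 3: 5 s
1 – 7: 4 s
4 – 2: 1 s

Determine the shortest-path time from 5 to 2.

Settle nodes by increasing distance from 5:
5: 0
8: 3  (via 5)
2: 4  (via 5)
Shortest route: 5 → 2 = 4 s.

4 s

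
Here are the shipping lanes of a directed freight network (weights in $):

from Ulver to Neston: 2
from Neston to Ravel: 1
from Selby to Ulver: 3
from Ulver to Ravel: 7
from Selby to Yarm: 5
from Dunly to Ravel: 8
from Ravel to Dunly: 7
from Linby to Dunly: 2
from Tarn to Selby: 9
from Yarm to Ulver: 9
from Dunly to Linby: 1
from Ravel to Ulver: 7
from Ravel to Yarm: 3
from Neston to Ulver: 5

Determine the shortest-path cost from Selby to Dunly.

$13

Compare a few routes:
Selby → Yarm → Ulver → Neston → Ravel → Dunly: 5+9+2+1+7 = 24
Selby → Ulver → Ravel → Dunly: 3+7+7 = 17
Selby → Yarm → Ulver → Ravel → Dunly: 5+9+7+7 = 28
Selby → Ulver → Neston → Ravel → Dunly: 3+2+1+7 = 13
Cheapest is Selby → Ulver → Neston → Ravel → Dunly at $13.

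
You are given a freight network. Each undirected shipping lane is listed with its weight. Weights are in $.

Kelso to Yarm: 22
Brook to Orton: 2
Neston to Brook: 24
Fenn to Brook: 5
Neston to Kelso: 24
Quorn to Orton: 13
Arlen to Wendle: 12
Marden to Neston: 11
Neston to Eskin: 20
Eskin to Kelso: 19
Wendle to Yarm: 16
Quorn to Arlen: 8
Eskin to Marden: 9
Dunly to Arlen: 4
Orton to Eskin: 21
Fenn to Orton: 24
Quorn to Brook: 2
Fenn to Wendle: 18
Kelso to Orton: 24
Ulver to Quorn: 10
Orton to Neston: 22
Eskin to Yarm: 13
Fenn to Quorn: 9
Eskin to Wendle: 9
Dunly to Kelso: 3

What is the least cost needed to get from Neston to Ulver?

Shortest distances from Neston:
Neston: 0
Marden: 11  (via Neston)
Eskin: 20  (via Neston)
Orton: 22  (via Neston)
Brook: 24  (via Neston)
Kelso: 24  (via Neston)
Quorn: 26  (via Brook)
Dunly: 27  (via Kelso)
Wendle: 29  (via Eskin)
Fenn: 29  (via Brook)
Arlen: 31  (via Dunly)
Yarm: 33  (via Eskin)
Ulver: 36  (via Quorn)
Shortest route: Neston → Brook → Quorn → Ulver = $36.

$36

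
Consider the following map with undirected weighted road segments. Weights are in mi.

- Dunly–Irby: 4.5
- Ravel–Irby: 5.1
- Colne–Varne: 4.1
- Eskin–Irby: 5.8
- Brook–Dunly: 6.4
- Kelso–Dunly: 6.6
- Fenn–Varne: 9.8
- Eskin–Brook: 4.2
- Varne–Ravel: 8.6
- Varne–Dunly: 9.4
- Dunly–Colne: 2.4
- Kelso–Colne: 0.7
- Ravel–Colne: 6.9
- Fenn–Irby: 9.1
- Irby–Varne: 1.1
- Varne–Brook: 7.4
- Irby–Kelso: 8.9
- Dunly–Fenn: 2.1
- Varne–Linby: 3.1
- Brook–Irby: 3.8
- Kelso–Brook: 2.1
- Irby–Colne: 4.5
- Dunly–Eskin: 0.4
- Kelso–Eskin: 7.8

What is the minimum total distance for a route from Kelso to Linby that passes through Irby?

Shortest Kelso→Irby: Kelso → Colne → Irby = 5.2
Best Irby to Linby: Irby → Varne → Linby costing 4.2
Total via Irby: 5.2 + 4.2 = 9.4 mi.

9.4 mi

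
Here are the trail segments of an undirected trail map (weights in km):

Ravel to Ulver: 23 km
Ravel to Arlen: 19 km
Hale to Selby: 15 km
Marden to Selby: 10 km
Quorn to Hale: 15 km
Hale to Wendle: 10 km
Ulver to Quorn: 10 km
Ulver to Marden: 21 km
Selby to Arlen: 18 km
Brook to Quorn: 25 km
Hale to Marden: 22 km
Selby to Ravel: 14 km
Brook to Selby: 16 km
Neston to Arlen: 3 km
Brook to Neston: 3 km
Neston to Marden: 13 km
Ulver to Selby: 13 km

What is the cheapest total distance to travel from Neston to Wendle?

44 km

Candidate routes:
Neston → Arlen → Selby → Hale → Wendle: 3+18+15+10 = 46
Neston → Marden → Hale → Wendle: 13+22+10 = 45
Neston → Brook → Selby → Hale → Wendle: 3+16+15+10 = 44
Cheapest is Neston → Brook → Selby → Hale → Wendle at 44 km.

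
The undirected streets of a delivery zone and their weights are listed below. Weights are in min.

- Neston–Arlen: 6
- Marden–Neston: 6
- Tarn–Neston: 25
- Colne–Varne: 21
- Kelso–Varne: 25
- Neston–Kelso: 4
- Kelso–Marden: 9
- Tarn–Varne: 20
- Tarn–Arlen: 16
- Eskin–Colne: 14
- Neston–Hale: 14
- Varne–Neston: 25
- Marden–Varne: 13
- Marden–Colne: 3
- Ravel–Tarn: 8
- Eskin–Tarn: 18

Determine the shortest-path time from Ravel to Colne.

Enumerating some paths:
Ravel → Tarn → Neston → Marden → Colne: 8+25+6+3 = 42
Ravel → Tarn → Eskin → Colne: 8+18+14 = 40
Ravel → Tarn → Arlen → Neston → Marden → Colne: 8+16+6+6+3 = 39
The minimum is 39 min via Ravel → Tarn → Arlen → Neston → Marden → Colne.

39 min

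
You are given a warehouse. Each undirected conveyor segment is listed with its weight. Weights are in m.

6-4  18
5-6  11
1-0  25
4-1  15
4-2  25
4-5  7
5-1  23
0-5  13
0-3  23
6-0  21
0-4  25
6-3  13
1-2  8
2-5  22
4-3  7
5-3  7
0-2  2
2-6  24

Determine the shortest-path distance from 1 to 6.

31 m

Shortest distances from 1:
1: 0
2: 8  (via 1)
0: 10  (via 2)
4: 15  (via 1)
3: 22  (via 4)
5: 22  (via 4)
6: 31  (via 0)
Shortest route: 1–2–0–6 = 31 m.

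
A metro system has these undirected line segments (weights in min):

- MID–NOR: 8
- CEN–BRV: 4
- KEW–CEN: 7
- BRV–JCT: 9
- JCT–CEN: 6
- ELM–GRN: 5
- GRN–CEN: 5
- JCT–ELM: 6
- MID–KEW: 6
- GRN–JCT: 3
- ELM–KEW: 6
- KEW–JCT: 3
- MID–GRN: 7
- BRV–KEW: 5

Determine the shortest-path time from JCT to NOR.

Compare a few routes:
JCT–KEW–MID–NOR: 3+6+8 = 17
JCT–ELM–KEW–MID–NOR: 6+6+6+8 = 26
JCT–GRN–MID–NOR: 3+7+8 = 18
Cheapest is JCT–KEW–MID–NOR at 17 min.

17 min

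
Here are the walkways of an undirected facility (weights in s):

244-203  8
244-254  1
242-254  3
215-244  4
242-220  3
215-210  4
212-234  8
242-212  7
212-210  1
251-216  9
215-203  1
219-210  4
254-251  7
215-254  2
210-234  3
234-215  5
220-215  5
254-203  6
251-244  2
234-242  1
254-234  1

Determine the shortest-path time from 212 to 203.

6 s

Candidate routes:
212 - 210 - 234 - 215 - 203: 1+3+5+1 = 10
212 - 210 - 215 - 203: 1+4+1 = 6
212 - 210 - 234 - 242 - 254 - 215 - 203: 1+3+1+3+2+1 = 11
212 - 210 - 234 - 254 - 215 - 203: 1+3+1+2+1 = 8
The minimum is 6 s via 212 - 210 - 215 - 203.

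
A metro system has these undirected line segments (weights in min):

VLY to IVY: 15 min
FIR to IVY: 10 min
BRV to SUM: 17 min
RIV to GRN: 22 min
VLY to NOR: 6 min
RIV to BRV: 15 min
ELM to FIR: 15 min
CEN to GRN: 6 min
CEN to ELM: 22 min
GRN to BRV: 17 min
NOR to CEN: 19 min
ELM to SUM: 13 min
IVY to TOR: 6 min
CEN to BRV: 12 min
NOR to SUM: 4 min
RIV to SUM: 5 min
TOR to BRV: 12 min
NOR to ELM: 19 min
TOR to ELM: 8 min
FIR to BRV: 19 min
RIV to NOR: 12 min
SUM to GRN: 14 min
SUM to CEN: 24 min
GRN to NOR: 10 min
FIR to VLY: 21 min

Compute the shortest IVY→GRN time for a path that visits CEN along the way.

36 min

Shortest IVY→CEN: IVY–TOR–BRV–CEN = 30
Best CEN to GRN: CEN–GRN costing 6
Total via CEN: 30 + 6 = 36 min.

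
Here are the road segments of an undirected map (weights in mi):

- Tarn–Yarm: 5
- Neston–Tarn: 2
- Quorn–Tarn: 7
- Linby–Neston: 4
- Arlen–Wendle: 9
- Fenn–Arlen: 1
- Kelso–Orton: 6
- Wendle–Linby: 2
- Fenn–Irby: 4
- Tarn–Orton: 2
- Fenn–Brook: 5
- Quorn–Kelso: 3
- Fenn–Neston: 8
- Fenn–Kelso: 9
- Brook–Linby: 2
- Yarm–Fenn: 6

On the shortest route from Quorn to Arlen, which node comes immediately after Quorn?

Compare a few routes:
Quorn–Kelso–Fenn–Arlen: 3+9+1 = 13
Quorn–Tarn–Neston–Fenn–Arlen: 7+2+8+1 = 18
Quorn–Tarn–Yarm–Fenn–Arlen: 7+5+6+1 = 19
The minimum is 13 mi via Quorn–Kelso–Fenn–Arlen.
So from Quorn the first move is to Kelso.

Kelso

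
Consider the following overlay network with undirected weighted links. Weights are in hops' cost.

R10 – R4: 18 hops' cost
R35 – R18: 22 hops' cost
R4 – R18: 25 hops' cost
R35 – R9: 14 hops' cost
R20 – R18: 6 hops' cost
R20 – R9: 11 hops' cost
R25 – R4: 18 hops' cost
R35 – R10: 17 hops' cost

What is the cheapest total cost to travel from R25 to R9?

Running Dijkstra from R25:
R25: 0
R4: 18  (via R25)
R10: 36  (via R4)
R18: 43  (via R4)
R20: 49  (via R18)
R35: 53  (via R10)
R9: 60  (via R20)
Shortest route: R25 → R4 → R18 → R20 → R9 = 60 hops' cost.

60 hops' cost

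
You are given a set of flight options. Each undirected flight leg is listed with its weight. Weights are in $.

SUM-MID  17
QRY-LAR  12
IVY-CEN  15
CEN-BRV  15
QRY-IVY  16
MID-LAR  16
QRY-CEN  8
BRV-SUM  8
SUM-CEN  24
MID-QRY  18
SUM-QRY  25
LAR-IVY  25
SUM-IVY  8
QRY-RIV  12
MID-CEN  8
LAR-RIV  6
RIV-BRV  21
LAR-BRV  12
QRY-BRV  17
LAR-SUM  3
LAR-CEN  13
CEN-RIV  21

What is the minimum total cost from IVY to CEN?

$15

Candidate routes:
IVY - CEN: 15 = 15
IVY - QRY - CEN: 16+8 = 24
IVY - SUM - LAR - CEN: 8+3+13 = 24
IVY - SUM - LAR - QRY - CEN: 8+3+12+8 = 31
The minimum is $15 via IVY - CEN.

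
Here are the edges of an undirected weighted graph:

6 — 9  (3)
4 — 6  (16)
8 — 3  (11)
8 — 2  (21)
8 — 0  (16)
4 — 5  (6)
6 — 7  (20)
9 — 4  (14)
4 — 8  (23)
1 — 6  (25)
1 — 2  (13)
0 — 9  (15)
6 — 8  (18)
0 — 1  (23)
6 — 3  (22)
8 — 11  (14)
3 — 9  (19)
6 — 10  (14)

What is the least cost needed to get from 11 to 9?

35

Running Dijkstra from 11:
11: 0
8: 14  (via 11)
3: 25  (via 8)
0: 30  (via 8)
6: 32  (via 8)
2: 35  (via 8)
9: 35  (via 6)
Shortest route: 11–8–6–9 = 35.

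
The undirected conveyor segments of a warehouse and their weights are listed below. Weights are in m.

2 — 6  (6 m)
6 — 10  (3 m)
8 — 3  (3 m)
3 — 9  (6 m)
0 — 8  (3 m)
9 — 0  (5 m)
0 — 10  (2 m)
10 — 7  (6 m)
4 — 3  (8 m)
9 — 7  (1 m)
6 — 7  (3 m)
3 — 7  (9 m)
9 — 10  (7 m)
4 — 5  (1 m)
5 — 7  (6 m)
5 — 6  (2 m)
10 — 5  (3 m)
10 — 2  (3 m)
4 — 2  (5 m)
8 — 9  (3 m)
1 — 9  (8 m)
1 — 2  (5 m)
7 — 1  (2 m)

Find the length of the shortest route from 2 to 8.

Running Dijkstra from 2:
2: 0
10: 3  (via 2)
0: 5  (via 10)
1: 5  (via 2)
4: 5  (via 2)
5: 6  (via 10)
6: 6  (via 2)
7: 7  (via 1)
8: 8  (via 0)
Shortest route: 2 → 10 → 0 → 8 = 8 m.

8 m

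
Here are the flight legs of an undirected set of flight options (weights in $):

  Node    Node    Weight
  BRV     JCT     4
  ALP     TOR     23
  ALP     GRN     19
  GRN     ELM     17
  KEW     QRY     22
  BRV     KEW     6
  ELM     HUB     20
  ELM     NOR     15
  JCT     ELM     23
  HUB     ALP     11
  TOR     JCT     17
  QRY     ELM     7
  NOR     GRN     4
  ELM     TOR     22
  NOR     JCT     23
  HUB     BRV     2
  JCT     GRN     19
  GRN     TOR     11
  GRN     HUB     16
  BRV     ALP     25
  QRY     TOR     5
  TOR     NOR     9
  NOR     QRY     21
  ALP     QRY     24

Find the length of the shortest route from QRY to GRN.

Compare a few routes:
QRY → TOR → GRN: 5+11 = 16
QRY → TOR → NOR → GRN: 5+9+4 = 18
Cheapest is QRY → TOR → GRN at $16.

$16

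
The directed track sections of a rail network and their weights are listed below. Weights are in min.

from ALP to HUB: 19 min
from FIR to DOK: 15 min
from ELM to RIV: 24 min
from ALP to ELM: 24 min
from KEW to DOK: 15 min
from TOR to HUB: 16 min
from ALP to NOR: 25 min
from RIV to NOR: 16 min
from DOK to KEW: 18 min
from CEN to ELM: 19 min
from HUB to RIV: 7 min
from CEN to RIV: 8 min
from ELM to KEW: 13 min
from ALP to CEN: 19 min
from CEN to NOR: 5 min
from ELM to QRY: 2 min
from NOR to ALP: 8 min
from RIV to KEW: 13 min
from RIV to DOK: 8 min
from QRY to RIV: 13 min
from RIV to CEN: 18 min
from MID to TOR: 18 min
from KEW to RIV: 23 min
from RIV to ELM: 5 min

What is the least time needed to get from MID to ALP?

65 min

Settle nodes by increasing distance from MID:
MID: 0
TOR: 18  (via MID)
HUB: 34  (via TOR)
RIV: 41  (via HUB)
ELM: 46  (via RIV)
QRY: 48  (via ELM)
DOK: 49  (via RIV)
KEW: 54  (via RIV)
NOR: 57  (via RIV)
CEN: 59  (via RIV)
ALP: 65  (via NOR)
Shortest route: MID → TOR → HUB → RIV → NOR → ALP = 65 min.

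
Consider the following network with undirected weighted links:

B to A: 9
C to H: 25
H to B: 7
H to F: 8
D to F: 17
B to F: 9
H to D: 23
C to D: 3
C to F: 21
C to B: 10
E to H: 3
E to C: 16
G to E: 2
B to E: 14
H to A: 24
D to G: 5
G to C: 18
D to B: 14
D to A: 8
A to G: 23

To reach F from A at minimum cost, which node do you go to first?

Candidate routes:
A–D–F: 8+17 = 25
A–B–F: 9+9 = 18
A–B–H–F: 9+7+8 = 24
A–D–G–E–H–F: 8+5+2+3+8 = 26
Cheapest is A–B–F at 18.
So from A the first move is to B.

B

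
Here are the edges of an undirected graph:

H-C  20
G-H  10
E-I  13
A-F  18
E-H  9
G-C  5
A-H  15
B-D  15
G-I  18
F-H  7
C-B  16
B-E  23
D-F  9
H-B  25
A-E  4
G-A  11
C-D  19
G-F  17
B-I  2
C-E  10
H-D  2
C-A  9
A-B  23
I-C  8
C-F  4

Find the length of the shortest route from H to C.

Settle nodes by increasing distance from H:
H: 0
D: 2  (via H)
F: 7  (via H)
E: 9  (via H)
G: 10  (via H)
C: 11  (via F)
Shortest route: H–F–C = 11.

11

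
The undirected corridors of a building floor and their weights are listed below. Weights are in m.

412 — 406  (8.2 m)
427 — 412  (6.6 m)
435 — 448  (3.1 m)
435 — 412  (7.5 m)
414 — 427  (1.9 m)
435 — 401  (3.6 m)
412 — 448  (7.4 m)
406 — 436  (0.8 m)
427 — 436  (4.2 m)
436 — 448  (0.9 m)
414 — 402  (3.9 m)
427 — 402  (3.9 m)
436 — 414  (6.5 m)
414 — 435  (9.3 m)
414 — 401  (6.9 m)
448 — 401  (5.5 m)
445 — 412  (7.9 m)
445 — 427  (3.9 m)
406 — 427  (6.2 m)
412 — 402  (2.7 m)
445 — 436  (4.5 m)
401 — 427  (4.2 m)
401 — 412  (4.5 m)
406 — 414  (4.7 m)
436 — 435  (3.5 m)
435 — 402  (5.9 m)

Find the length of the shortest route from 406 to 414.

4.7 m

Candidate routes:
406–427–414: 6.2+1.9 = 8.1
406–414: 4.7 = 4.7
406–436–414: 0.8+6.5 = 7.3
406–436–427–414: 0.8+4.2+1.9 = 6.9
Cheapest is 406–414 at 4.7 m.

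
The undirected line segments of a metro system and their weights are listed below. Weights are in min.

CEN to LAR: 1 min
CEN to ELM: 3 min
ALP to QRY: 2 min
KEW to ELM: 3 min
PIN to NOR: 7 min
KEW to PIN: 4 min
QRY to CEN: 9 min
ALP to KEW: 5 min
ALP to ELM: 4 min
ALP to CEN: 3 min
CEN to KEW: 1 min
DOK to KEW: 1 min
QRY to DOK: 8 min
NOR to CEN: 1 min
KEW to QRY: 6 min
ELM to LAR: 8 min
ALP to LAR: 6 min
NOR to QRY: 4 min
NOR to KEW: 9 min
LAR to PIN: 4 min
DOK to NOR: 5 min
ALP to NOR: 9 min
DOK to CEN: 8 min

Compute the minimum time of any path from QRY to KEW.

6 min

Running Dijkstra from QRY:
QRY: 0
ALP: 2  (via QRY)
NOR: 4  (via QRY)
CEN: 5  (via ALP)
ELM: 6  (via ALP)
LAR: 6  (via CEN)
KEW: 6  (via QRY)
Shortest route: QRY → KEW = 6 min.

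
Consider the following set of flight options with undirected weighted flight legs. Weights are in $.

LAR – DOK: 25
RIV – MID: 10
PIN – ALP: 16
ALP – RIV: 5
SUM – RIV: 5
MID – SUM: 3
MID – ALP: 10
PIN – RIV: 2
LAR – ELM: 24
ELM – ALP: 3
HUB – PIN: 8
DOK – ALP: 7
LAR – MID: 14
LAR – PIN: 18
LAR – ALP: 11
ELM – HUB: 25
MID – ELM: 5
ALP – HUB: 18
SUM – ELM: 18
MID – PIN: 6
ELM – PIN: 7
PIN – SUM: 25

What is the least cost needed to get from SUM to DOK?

$17

Candidate routes:
SUM - MID - ALP - DOK: 3+10+7 = 20
SUM - MID - ELM - ALP - DOK: 3+5+3+7 = 18
SUM - RIV - ALP - DOK: 5+5+7 = 17
Cheapest is SUM - RIV - ALP - DOK at $17.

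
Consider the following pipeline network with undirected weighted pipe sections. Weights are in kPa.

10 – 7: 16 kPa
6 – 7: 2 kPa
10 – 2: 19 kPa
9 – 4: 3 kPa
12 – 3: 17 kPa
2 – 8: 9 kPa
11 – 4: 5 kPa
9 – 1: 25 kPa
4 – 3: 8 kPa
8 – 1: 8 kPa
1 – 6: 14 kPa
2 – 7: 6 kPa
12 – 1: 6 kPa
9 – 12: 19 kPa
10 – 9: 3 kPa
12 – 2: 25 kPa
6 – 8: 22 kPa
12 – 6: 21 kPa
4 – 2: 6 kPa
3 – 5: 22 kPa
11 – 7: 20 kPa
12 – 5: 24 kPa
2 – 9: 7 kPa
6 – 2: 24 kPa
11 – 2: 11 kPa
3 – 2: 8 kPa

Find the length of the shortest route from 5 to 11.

Running Dijkstra from 5:
5: 0
3: 22  (via 5)
12: 24  (via 5)
1: 30  (via 12)
2: 30  (via 3)
4: 30  (via 3)
9: 33  (via 4)
11: 35  (via 4)
Shortest route: 5 → 3 → 4 → 11 = 35 kPa.

35 kPa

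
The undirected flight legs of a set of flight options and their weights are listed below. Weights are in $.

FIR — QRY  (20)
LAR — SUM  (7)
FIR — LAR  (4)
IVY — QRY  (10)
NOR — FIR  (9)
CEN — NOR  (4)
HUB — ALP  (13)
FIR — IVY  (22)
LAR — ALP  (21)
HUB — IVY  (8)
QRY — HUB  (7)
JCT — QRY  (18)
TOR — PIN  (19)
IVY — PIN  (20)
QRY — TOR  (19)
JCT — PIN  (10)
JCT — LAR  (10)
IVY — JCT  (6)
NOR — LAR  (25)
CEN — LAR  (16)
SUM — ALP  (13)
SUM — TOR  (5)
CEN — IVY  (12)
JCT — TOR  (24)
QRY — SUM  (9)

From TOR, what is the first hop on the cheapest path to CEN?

Candidate routes:
TOR–SUM–LAR–CEN: 5+7+16 = 28
TOR–SUM–QRY–IVY–CEN: 5+9+10+12 = 36
TOR–SUM–LAR–FIR–NOR–CEN: 5+7+4+9+4 = 29
The minimum is $28 via TOR–SUM–LAR–CEN.
So from TOR the first move is to SUM.

SUM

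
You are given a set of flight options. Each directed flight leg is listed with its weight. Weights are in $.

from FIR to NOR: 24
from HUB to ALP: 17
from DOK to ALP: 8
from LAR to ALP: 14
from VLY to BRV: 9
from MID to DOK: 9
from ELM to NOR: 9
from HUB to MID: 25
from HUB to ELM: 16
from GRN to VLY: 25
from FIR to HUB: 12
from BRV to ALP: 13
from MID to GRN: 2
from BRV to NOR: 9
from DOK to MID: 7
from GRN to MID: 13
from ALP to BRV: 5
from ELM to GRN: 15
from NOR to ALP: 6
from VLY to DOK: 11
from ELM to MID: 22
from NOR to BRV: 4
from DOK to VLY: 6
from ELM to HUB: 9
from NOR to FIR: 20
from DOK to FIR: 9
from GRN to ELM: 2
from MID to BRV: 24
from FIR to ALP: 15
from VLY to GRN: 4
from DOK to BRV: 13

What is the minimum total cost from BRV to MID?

Enumerating some paths:
BRV - NOR - FIR - HUB - ELM - MID: 9+20+12+16+22 = 79
BRV - NOR - FIR - HUB - MID: 9+20+12+25 = 66
BRV - NOR - FIR - HUB - ELM - GRN - MID: 9+20+12+16+15+13 = 85
The minimum is $66 via BRV - NOR - FIR - HUB - MID.

$66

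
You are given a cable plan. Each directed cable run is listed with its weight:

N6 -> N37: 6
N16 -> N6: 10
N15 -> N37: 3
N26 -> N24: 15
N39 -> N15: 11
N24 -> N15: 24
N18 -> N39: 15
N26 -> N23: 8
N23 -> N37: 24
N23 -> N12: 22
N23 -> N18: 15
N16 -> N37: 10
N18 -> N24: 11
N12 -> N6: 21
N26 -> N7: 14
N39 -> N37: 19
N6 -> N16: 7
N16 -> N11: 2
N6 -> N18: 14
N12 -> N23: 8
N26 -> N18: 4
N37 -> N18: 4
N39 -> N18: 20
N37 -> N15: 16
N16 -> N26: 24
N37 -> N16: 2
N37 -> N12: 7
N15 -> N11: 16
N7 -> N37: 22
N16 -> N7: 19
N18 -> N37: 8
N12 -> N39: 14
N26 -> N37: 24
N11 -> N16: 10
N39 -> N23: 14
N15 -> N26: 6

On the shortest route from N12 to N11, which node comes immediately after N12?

N6

Compare a few routes:
N12 → N6 → N16 → N11: 21+7+2 = 30
N12 → N6 → N37 → N16 → N11: 21+6+2+2 = 31
The minimum is 30 via N12 → N6 → N16 → N11.
So from N12 the first move is to N6.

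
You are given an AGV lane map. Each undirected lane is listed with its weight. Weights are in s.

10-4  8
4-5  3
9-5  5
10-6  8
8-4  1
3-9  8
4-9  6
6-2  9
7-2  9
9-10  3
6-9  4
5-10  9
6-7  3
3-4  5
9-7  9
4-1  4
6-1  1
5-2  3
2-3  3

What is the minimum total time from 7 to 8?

9 s

Shortest distances from 7:
7: 0
6: 3  (via 7)
1: 4  (via 6)
9: 7  (via 6)
4: 8  (via 1)
2: 9  (via 7)
8: 9  (via 4)
Shortest route: 7 → 6 → 1 → 4 → 8 = 9 s.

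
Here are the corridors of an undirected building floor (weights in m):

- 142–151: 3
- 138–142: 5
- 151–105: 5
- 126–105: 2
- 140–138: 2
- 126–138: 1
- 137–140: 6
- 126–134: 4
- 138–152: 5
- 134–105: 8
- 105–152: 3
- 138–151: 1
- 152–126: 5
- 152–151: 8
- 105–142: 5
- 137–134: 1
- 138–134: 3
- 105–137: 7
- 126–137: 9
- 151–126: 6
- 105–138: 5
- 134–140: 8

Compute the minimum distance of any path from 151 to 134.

4 m

Compare a few routes:
151 → 126 → 134: 6+4 = 10
151 → 126 → 138 → 134: 6+1+3 = 10
151 → 138 → 126 → 134: 1+1+4 = 6
151 → 138 → 134: 1+3 = 4
The minimum is 4 m via 151 → 138 → 134.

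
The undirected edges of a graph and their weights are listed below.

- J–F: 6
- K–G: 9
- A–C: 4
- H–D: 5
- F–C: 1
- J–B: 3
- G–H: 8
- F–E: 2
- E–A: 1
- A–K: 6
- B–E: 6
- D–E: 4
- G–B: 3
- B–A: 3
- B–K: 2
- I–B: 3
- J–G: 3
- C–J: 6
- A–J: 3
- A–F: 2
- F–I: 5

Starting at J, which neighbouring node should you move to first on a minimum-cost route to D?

Candidate routes:
J–A–F–E–D: 3+2+2+4 = 11
J–A–E–D: 3+1+4 = 8
J–B–A–E–D: 3+3+1+4 = 11
Cheapest is J–A–E–D at 8.
So from J the first move is to A.

A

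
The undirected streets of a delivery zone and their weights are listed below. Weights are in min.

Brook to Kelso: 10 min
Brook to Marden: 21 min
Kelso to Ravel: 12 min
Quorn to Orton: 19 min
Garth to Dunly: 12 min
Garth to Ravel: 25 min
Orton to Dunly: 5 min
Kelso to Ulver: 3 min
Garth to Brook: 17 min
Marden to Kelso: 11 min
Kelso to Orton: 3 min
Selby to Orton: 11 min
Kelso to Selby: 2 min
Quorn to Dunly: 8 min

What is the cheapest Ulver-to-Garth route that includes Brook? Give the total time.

30 min

Best Ulver to Brook: Ulver → Kelso → Brook costing 13
Best Brook to Garth: Brook → Garth costing 17
Total via Brook: 13 + 17 = 30 min.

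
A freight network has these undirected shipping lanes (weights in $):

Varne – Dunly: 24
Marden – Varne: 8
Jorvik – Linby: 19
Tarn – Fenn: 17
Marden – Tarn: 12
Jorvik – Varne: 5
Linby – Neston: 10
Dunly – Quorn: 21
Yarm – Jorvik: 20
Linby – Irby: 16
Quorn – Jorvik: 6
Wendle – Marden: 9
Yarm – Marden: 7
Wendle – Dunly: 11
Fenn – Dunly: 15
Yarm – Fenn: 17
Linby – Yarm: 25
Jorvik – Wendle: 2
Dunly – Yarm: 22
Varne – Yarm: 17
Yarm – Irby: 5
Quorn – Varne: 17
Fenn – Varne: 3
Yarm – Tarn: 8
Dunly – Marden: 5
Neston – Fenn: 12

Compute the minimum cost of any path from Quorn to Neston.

$26

Candidate routes:
Quorn - Jorvik - Varne - Fenn - Neston: 6+5+3+12 = 26
Quorn - Varne - Fenn - Neston: 17+3+12 = 32
Quorn - Jorvik - Wendle - Marden - Varne - Fenn - Neston: 6+2+9+8+3+12 = 40
Quorn - Jorvik - Linby - Neston: 6+19+10 = 35
The minimum is $26 via Quorn - Jorvik - Varne - Fenn - Neston.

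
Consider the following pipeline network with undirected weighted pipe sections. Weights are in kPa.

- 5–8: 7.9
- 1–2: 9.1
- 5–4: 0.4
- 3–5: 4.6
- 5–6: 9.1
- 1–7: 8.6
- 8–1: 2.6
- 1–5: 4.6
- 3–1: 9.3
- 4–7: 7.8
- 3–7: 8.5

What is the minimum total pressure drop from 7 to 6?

17.3 kPa

Running Dijkstra from 7:
7: 0
4: 7.8  (via 7)
5: 8.2  (via 4)
3: 8.5  (via 7)
1: 8.6  (via 7)
8: 11.2  (via 1)
6: 17.3  (via 5)
Shortest route: 7 → 4 → 5 → 6 = 17.3 kPa.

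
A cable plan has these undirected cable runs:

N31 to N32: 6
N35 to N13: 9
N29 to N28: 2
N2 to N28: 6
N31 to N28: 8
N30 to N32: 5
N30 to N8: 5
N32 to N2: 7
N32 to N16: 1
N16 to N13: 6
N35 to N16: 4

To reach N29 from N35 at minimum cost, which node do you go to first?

N16

Candidate routes:
N35–N16–N32–N31–N28–N29: 4+1+6+8+2 = 21
N35–N13–N16–N32–N2–N28–N29: 9+6+1+7+6+2 = 31
N35–N16–N32–N2–N28–N29: 4+1+7+6+2 = 20
Cheapest is N35–N16–N32–N2–N28–N29 at 20.
So from N35 the first move is to N16.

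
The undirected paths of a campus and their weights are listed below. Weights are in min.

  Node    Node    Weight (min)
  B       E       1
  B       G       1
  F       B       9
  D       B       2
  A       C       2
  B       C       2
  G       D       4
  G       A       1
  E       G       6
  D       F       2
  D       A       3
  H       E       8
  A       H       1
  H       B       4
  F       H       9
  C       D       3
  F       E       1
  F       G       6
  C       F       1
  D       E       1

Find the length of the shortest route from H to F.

4 min

Enumerating some paths:
H - A - C - F: 1+2+1 = 4
H - A - D - E - F: 1+3+1+1 = 6
H - B - E - F: 4+1+1 = 6
H - A - G - B - E - F: 1+1+1+1+1 = 5
The minimum is 4 min via H - A - C - F.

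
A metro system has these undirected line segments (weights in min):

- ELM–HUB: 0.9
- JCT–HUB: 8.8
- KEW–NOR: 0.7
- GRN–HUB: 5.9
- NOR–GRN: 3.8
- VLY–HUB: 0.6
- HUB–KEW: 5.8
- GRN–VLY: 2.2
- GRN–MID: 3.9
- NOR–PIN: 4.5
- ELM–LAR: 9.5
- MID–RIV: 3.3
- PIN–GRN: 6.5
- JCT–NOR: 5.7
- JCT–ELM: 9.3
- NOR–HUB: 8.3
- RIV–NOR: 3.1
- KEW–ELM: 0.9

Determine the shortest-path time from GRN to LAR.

13.2 min

Candidate routes:
GRN - HUB - ELM - LAR: 5.9+0.9+9.5 = 16.3
GRN - VLY - HUB - ELM - LAR: 2.2+0.6+0.9+9.5 = 13.2
GRN - NOR - KEW - ELM - LAR: 3.8+0.7+0.9+9.5 = 14.9
Cheapest is GRN - VLY - HUB - ELM - LAR at 13.2 min.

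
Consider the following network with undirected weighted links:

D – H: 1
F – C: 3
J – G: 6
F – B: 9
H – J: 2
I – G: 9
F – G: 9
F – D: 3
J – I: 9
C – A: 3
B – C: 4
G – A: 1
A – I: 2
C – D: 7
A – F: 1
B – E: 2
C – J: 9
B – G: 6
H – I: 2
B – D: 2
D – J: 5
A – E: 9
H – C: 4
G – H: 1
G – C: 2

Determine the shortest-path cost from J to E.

7

Enumerating some paths:
J–H–G–B–E: 2+1+6+2 = 11
J–D–B–E: 5+2+2 = 9
J–H–D–B–E: 2+1+2+2 = 7
J–H–G–C–B–E: 2+1+2+4+2 = 11
Cheapest is J–H–D–B–E at 7.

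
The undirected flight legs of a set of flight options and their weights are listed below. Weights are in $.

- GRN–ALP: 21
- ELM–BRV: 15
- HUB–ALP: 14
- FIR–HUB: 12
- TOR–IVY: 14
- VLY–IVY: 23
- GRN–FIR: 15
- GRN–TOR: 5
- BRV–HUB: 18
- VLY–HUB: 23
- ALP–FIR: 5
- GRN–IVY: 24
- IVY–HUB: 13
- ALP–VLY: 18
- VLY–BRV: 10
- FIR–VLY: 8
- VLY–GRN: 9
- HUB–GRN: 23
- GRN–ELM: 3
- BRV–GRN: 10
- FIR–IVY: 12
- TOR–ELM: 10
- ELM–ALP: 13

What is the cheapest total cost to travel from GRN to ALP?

Enumerating some paths:
GRN–ALP: 21 = 21
GRN–ELM–ALP: 3+13 = 16
GRN–FIR–ALP: 15+5 = 20
GRN–VLY–FIR–ALP: 9+8+5 = 22
The minimum is $16 via GRN–ELM–ALP.

$16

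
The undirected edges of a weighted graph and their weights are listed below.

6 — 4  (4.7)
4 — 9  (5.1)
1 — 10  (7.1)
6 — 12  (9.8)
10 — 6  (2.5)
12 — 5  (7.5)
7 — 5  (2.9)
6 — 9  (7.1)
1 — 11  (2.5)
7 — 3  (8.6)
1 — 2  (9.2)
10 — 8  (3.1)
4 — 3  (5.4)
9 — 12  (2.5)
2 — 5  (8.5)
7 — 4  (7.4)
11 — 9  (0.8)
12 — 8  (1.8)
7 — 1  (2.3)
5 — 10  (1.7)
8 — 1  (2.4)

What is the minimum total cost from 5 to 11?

Enumerating some paths:
5 → 7 → 1 → 11: 2.9+2.3+2.5 = 7.7
5 → 10 → 8 → 1 → 11: 1.7+3.1+2.4+2.5 = 9.7
5 → 10 → 8 → 12 → 9 → 11: 1.7+3.1+1.8+2.5+0.8 = 9.9
The minimum is 7.7 via 5 → 7 → 1 → 11.

7.7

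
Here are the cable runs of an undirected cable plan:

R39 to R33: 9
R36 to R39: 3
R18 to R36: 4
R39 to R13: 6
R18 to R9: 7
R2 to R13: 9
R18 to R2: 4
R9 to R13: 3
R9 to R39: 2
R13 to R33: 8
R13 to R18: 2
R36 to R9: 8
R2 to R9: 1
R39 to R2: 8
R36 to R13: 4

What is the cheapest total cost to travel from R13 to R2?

Enumerating some paths:
R13 - R18 - R2: 2+4 = 6
R13 - R9 - R2: 3+1 = 4
R13 - R39 - R9 - R2: 6+2+1 = 9
Cheapest is R13 - R9 - R2 at 4.

4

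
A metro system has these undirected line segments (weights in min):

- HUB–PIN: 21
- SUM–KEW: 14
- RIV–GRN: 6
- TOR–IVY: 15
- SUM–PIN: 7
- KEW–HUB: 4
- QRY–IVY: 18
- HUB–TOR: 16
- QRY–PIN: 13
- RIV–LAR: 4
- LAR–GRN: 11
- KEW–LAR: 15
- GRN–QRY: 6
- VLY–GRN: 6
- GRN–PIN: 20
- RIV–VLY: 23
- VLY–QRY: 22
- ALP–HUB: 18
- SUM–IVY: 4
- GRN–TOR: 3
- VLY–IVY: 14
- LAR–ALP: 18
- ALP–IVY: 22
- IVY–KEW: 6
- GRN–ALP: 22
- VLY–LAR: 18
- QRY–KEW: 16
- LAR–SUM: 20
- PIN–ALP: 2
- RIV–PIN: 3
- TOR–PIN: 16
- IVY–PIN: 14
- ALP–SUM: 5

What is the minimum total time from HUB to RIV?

23 min

Running Dijkstra from HUB:
HUB: 0
KEW: 4  (via HUB)
IVY: 10  (via KEW)
SUM: 14  (via IVY)
TOR: 16  (via HUB)
ALP: 18  (via HUB)
LAR: 19  (via KEW)
GRN: 19  (via TOR)
QRY: 20  (via KEW)
PIN: 20  (via ALP)
RIV: 23  (via LAR)
Shortest route: HUB → KEW → LAR → RIV = 23 min.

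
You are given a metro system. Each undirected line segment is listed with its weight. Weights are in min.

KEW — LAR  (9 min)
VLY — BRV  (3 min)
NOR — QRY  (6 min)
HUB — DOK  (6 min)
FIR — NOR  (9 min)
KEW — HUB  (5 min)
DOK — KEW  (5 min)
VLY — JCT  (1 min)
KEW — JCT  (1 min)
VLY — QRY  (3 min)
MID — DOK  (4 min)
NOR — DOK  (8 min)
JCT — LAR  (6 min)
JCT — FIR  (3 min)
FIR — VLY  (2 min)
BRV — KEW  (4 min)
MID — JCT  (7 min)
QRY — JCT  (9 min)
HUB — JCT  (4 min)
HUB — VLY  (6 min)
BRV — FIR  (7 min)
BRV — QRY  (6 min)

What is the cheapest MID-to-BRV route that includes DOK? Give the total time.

Shortest MID→DOK: MID → DOK = 4
Best DOK to BRV: DOK → KEW → BRV costing 9
Total via DOK: 4 + 9 = 13 min.

13 min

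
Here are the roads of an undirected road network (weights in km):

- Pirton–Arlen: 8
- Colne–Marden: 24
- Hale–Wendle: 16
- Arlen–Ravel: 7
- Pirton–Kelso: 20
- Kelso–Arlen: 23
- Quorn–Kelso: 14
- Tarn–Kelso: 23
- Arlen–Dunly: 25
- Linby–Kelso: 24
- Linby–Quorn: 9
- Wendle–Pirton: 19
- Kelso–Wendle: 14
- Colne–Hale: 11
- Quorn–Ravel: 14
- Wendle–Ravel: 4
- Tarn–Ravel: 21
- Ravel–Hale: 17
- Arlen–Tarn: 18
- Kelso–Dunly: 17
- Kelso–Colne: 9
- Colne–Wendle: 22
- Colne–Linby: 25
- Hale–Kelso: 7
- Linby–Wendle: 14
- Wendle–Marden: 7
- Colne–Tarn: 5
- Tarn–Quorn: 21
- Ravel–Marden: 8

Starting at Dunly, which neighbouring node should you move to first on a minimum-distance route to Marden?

Compare a few routes:
Dunly–Arlen–Ravel–Marden: 25+7+8 = 40
Dunly–Kelso–Wendle–Marden: 17+14+7 = 38
Dunly–Kelso–Wendle–Ravel–Marden: 17+14+4+8 = 43
The minimum is 38 km via Dunly–Kelso–Wendle–Marden.
So from Dunly the first move is to Kelso.

Kelso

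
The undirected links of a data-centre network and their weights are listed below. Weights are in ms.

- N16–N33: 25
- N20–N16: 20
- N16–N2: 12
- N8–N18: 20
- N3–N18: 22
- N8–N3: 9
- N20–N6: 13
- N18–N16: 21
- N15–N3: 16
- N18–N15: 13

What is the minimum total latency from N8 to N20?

61 ms

Shortest distances from N8:
N8: 0
N3: 9  (via N8)
N18: 20  (via N8)
N15: 25  (via N3)
N16: 41  (via N18)
N2: 53  (via N16)
N20: 61  (via N16)
Shortest route: N8 → N18 → N16 → N20 = 61 ms.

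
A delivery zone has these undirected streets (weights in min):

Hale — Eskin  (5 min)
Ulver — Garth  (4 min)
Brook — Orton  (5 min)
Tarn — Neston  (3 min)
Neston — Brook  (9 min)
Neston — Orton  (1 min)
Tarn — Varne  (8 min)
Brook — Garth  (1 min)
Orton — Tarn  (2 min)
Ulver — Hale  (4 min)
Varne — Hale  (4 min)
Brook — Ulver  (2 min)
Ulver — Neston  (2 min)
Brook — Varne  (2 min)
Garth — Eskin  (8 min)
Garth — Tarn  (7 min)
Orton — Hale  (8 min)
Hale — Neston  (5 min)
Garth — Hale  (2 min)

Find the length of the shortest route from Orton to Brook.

Shortest distances from Orton:
Orton: 0
Neston: 1  (via Orton)
Tarn: 2  (via Orton)
Ulver: 3  (via Neston)
Brook: 5  (via Orton)
Shortest route: Orton–Brook = 5 min.

5 min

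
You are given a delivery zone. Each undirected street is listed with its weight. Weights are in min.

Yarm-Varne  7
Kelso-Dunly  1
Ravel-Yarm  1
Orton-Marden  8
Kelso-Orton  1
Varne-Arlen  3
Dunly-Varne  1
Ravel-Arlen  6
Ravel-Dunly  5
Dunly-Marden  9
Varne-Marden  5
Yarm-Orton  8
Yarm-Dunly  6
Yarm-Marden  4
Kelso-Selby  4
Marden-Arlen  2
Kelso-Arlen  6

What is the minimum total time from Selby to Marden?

11 min

Running Dijkstra from Selby:
Selby: 0
Kelso: 4  (via Selby)
Orton: 5  (via Kelso)
Dunly: 5  (via Kelso)
Varne: 6  (via Dunly)
Arlen: 9  (via Varne)
Ravel: 10  (via Dunly)
Marden: 11  (via Varne)
Shortest route: Selby → Kelso → Dunly → Varne → Marden = 11 min.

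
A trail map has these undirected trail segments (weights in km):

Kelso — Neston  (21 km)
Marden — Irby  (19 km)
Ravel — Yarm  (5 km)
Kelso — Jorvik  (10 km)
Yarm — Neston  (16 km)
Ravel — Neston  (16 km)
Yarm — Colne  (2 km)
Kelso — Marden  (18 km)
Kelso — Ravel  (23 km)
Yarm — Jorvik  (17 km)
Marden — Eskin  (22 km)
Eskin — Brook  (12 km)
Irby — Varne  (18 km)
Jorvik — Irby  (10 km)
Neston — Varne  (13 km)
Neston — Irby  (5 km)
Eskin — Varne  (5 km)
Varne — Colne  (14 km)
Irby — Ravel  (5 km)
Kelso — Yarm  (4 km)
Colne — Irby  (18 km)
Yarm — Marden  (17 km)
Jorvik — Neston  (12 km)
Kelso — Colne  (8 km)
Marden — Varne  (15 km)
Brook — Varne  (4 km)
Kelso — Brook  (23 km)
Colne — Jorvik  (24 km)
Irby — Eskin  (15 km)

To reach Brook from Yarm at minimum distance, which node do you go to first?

Colne

Enumerating some paths:
Yarm - Kelso - Brook: 4+23 = 27
Yarm - Colne - Varne - Brook: 2+14+4 = 20
The minimum is 20 km via Yarm - Colne - Varne - Brook.
So from Yarm the first move is to Colne.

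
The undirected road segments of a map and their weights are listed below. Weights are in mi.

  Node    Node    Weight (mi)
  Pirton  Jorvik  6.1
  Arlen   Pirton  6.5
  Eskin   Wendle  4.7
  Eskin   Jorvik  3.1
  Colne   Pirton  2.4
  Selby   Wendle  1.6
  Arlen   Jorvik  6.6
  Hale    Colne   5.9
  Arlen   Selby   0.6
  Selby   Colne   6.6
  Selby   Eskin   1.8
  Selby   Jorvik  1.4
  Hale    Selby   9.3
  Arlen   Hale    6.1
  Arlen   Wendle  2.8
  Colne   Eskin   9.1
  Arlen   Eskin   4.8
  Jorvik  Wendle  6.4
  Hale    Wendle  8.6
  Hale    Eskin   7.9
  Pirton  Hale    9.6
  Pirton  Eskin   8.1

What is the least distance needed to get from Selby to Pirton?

7.1 mi

Running Dijkstra from Selby:
Selby: 0
Arlen: 0.6  (via Selby)
Jorvik: 1.4  (via Selby)
Wendle: 1.6  (via Selby)
Eskin: 1.8  (via Selby)
Colne: 6.6  (via Selby)
Hale: 6.7  (via Arlen)
Pirton: 7.1  (via Arlen)
Shortest route: Selby–Arlen–Pirton = 7.1 mi.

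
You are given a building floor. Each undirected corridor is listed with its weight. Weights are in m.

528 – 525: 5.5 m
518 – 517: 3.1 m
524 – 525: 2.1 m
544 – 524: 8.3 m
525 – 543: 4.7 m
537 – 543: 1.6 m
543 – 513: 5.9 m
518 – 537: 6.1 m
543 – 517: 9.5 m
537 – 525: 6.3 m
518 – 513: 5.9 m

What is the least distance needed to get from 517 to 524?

16.3 m

Settle nodes by increasing distance from 517:
517: 0
518: 3.1  (via 517)
513: 9  (via 518)
537: 9.2  (via 518)
543: 9.5  (via 517)
525: 14.2  (via 543)
524: 16.3  (via 525)
Shortest route: 517–543–525–524 = 16.3 m.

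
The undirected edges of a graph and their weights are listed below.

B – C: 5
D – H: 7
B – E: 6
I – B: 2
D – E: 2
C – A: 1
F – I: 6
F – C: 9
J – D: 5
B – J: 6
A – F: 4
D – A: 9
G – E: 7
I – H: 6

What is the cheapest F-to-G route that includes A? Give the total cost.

22

Best F to A: F → A costing 4
Best A to G: A → D → E → G costing 18
Total via A: 4 + 18 = 22.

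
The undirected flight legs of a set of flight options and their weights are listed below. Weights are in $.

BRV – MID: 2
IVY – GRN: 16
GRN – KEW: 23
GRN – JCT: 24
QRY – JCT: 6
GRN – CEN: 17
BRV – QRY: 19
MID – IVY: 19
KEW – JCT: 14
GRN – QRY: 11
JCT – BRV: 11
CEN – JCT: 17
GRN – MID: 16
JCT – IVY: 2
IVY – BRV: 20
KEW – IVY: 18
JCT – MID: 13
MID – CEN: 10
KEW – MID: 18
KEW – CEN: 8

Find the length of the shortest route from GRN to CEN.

$17

Running Dijkstra from GRN:
GRN: 0
QRY: 11  (via GRN)
MID: 16  (via GRN)
IVY: 16  (via GRN)
JCT: 17  (via QRY)
CEN: 17  (via GRN)
Shortest route: GRN–CEN = $17.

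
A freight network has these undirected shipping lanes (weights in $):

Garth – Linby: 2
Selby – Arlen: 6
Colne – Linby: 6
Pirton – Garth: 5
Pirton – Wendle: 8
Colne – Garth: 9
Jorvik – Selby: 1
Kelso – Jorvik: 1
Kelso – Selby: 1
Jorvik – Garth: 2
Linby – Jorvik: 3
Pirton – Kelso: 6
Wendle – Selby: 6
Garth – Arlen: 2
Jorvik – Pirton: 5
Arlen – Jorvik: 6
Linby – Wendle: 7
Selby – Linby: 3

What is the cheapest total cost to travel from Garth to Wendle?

$9

Candidate routes:
Garth → Jorvik → Kelso → Selby → Wendle: 2+1+1+6 = 10
Garth → Linby → Wendle: 2+7 = 9
The minimum is $9 via Garth → Linby → Wendle.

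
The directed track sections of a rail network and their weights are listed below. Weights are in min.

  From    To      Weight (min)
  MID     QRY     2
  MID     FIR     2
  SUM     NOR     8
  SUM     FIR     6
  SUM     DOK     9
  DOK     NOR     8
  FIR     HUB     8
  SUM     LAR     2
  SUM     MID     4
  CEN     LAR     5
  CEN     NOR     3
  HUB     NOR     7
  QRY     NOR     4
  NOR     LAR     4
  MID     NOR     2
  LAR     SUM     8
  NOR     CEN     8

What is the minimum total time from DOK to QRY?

Settle nodes by increasing distance from DOK:
DOK: 0
NOR: 8  (via DOK)
LAR: 12  (via NOR)
CEN: 16  (via NOR)
SUM: 20  (via LAR)
MID: 24  (via SUM)
FIR: 26  (via SUM)
QRY: 26  (via MID)
Shortest route: DOK → NOR → LAR → SUM → MID → QRY = 26 min.

26 min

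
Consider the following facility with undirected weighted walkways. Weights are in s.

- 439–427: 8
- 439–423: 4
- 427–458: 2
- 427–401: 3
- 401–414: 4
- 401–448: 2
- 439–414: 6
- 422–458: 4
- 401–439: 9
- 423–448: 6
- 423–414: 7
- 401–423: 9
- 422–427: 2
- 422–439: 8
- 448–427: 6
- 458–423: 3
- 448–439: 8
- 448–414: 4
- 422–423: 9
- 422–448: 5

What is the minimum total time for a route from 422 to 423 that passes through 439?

12 s

Best 422 to 439: 422–439 costing 8
Shortest 439→423: 439–423 = 4
Total via 439: 8 + 4 = 12 s.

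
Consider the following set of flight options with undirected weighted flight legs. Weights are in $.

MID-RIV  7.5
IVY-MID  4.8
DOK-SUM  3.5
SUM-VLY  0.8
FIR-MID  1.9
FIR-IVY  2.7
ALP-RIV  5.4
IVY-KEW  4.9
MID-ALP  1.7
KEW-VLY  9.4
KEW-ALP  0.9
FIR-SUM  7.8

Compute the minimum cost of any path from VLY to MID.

$10.5

Compare a few routes:
VLY → SUM → FIR → MID: 0.8+7.8+1.9 = 10.5
VLY → KEW → ALP → MID: 9.4+0.9+1.7 = 12
VLY → SUM → FIR → IVY → MID: 0.8+7.8+2.7+4.8 = 16.1
Cheapest is VLY → SUM → FIR → MID at $10.5.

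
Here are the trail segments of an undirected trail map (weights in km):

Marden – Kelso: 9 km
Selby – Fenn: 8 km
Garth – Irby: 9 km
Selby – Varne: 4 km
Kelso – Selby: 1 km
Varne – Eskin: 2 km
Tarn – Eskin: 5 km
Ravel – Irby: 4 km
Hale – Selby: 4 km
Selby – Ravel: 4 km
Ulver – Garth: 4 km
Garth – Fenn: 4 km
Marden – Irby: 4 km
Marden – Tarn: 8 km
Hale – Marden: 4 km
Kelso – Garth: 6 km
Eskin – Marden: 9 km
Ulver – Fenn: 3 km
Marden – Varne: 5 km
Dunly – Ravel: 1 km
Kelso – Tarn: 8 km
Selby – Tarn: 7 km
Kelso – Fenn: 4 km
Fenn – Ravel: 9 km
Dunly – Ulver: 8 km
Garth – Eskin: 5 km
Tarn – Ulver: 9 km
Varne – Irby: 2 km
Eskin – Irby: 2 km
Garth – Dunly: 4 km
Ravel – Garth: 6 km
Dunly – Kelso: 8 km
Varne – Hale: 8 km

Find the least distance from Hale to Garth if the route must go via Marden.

15 km

Best Hale to Marden: Hale–Marden costing 4
Shortest Marden→Garth: Marden–Irby–Eskin–Garth = 11
Total via Marden: 4 + 11 = 15 km.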